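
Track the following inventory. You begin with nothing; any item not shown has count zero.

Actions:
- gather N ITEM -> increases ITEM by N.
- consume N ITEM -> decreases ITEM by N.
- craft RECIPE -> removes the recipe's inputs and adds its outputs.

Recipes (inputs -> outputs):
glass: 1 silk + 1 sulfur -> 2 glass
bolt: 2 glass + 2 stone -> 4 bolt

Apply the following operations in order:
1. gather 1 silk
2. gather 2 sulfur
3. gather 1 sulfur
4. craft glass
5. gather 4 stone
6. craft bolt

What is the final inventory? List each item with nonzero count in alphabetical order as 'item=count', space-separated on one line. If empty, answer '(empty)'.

Answer: bolt=4 stone=2 sulfur=2

Derivation:
After 1 (gather 1 silk): silk=1
After 2 (gather 2 sulfur): silk=1 sulfur=2
After 3 (gather 1 sulfur): silk=1 sulfur=3
After 4 (craft glass): glass=2 sulfur=2
After 5 (gather 4 stone): glass=2 stone=4 sulfur=2
After 6 (craft bolt): bolt=4 stone=2 sulfur=2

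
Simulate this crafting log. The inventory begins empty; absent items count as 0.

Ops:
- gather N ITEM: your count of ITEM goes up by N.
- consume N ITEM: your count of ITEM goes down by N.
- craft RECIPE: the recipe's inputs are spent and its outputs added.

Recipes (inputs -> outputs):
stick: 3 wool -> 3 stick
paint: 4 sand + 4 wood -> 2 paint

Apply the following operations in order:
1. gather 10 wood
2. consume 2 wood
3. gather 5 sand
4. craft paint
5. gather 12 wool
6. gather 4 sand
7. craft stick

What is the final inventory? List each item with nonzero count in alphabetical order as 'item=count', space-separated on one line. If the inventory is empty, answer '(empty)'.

After 1 (gather 10 wood): wood=10
After 2 (consume 2 wood): wood=8
After 3 (gather 5 sand): sand=5 wood=8
After 4 (craft paint): paint=2 sand=1 wood=4
After 5 (gather 12 wool): paint=2 sand=1 wood=4 wool=12
After 6 (gather 4 sand): paint=2 sand=5 wood=4 wool=12
After 7 (craft stick): paint=2 sand=5 stick=3 wood=4 wool=9

Answer: paint=2 sand=5 stick=3 wood=4 wool=9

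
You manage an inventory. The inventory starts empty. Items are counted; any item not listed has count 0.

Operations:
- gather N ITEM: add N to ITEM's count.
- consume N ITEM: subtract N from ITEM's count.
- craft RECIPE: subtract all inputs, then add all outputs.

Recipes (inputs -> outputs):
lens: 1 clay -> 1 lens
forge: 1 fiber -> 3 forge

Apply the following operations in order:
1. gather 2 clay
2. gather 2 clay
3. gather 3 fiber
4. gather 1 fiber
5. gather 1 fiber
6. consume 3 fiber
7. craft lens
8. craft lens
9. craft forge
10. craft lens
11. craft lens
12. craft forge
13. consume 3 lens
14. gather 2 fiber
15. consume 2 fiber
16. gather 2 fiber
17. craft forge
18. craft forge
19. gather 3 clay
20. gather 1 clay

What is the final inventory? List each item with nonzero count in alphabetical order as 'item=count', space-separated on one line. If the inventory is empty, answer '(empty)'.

After 1 (gather 2 clay): clay=2
After 2 (gather 2 clay): clay=4
After 3 (gather 3 fiber): clay=4 fiber=3
After 4 (gather 1 fiber): clay=4 fiber=4
After 5 (gather 1 fiber): clay=4 fiber=5
After 6 (consume 3 fiber): clay=4 fiber=2
After 7 (craft lens): clay=3 fiber=2 lens=1
After 8 (craft lens): clay=2 fiber=2 lens=2
After 9 (craft forge): clay=2 fiber=1 forge=3 lens=2
After 10 (craft lens): clay=1 fiber=1 forge=3 lens=3
After 11 (craft lens): fiber=1 forge=3 lens=4
After 12 (craft forge): forge=6 lens=4
After 13 (consume 3 lens): forge=6 lens=1
After 14 (gather 2 fiber): fiber=2 forge=6 lens=1
After 15 (consume 2 fiber): forge=6 lens=1
After 16 (gather 2 fiber): fiber=2 forge=6 lens=1
After 17 (craft forge): fiber=1 forge=9 lens=1
After 18 (craft forge): forge=12 lens=1
After 19 (gather 3 clay): clay=3 forge=12 lens=1
After 20 (gather 1 clay): clay=4 forge=12 lens=1

Answer: clay=4 forge=12 lens=1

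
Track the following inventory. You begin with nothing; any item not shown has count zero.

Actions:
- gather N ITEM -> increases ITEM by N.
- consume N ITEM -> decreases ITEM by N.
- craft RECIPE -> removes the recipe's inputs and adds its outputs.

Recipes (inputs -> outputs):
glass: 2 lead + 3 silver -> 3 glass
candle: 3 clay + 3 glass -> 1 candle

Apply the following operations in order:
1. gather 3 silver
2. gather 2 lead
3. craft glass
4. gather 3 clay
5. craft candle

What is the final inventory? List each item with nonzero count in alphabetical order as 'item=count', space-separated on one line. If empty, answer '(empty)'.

Answer: candle=1

Derivation:
After 1 (gather 3 silver): silver=3
After 2 (gather 2 lead): lead=2 silver=3
After 3 (craft glass): glass=3
After 4 (gather 3 clay): clay=3 glass=3
After 5 (craft candle): candle=1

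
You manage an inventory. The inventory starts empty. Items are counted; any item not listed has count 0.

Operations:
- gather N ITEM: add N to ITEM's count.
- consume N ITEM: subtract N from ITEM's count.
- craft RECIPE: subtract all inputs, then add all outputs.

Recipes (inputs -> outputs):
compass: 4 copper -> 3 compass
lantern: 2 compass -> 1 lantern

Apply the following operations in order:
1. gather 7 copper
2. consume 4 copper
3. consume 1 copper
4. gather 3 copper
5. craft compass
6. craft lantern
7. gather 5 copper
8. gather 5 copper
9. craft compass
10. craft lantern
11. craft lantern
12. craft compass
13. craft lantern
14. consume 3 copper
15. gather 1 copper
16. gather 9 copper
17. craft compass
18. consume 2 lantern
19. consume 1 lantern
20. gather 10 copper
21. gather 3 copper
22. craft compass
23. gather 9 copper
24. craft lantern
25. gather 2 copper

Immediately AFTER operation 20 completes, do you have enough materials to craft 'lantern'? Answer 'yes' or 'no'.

Answer: yes

Derivation:
After 1 (gather 7 copper): copper=7
After 2 (consume 4 copper): copper=3
After 3 (consume 1 copper): copper=2
After 4 (gather 3 copper): copper=5
After 5 (craft compass): compass=3 copper=1
After 6 (craft lantern): compass=1 copper=1 lantern=1
After 7 (gather 5 copper): compass=1 copper=6 lantern=1
After 8 (gather 5 copper): compass=1 copper=11 lantern=1
After 9 (craft compass): compass=4 copper=7 lantern=1
After 10 (craft lantern): compass=2 copper=7 lantern=2
After 11 (craft lantern): copper=7 lantern=3
After 12 (craft compass): compass=3 copper=3 lantern=3
After 13 (craft lantern): compass=1 copper=3 lantern=4
After 14 (consume 3 copper): compass=1 lantern=4
After 15 (gather 1 copper): compass=1 copper=1 lantern=4
After 16 (gather 9 copper): compass=1 copper=10 lantern=4
After 17 (craft compass): compass=4 copper=6 lantern=4
After 18 (consume 2 lantern): compass=4 copper=6 lantern=2
After 19 (consume 1 lantern): compass=4 copper=6 lantern=1
After 20 (gather 10 copper): compass=4 copper=16 lantern=1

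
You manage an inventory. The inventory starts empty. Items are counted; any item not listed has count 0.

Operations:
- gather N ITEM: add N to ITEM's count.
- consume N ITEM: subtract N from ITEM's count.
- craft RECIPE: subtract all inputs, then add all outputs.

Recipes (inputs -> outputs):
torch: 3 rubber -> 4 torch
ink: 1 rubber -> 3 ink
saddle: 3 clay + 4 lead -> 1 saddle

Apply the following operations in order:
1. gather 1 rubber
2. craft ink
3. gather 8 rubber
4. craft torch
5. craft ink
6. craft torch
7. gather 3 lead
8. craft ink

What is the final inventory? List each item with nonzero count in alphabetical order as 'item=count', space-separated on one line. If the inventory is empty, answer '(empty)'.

After 1 (gather 1 rubber): rubber=1
After 2 (craft ink): ink=3
After 3 (gather 8 rubber): ink=3 rubber=8
After 4 (craft torch): ink=3 rubber=5 torch=4
After 5 (craft ink): ink=6 rubber=4 torch=4
After 6 (craft torch): ink=6 rubber=1 torch=8
After 7 (gather 3 lead): ink=6 lead=3 rubber=1 torch=8
After 8 (craft ink): ink=9 lead=3 torch=8

Answer: ink=9 lead=3 torch=8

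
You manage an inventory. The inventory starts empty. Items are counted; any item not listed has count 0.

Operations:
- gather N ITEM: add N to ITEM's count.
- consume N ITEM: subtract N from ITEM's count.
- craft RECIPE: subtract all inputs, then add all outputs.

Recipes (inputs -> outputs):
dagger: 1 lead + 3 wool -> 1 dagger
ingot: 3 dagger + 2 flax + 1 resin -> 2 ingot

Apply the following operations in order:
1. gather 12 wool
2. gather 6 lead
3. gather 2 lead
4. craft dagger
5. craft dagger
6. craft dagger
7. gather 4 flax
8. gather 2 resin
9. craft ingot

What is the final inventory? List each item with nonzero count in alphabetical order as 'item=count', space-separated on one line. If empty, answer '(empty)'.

Answer: flax=2 ingot=2 lead=5 resin=1 wool=3

Derivation:
After 1 (gather 12 wool): wool=12
After 2 (gather 6 lead): lead=6 wool=12
After 3 (gather 2 lead): lead=8 wool=12
After 4 (craft dagger): dagger=1 lead=7 wool=9
After 5 (craft dagger): dagger=2 lead=6 wool=6
After 6 (craft dagger): dagger=3 lead=5 wool=3
After 7 (gather 4 flax): dagger=3 flax=4 lead=5 wool=3
After 8 (gather 2 resin): dagger=3 flax=4 lead=5 resin=2 wool=3
After 9 (craft ingot): flax=2 ingot=2 lead=5 resin=1 wool=3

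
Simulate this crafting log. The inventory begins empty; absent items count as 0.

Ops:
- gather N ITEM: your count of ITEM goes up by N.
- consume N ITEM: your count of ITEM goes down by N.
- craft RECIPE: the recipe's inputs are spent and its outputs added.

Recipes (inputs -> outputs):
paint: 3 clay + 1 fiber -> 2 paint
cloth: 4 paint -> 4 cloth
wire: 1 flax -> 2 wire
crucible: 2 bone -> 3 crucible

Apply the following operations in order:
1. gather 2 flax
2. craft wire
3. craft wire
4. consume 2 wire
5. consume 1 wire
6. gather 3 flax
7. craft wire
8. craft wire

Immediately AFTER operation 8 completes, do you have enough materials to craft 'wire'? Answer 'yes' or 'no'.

After 1 (gather 2 flax): flax=2
After 2 (craft wire): flax=1 wire=2
After 3 (craft wire): wire=4
After 4 (consume 2 wire): wire=2
After 5 (consume 1 wire): wire=1
After 6 (gather 3 flax): flax=3 wire=1
After 7 (craft wire): flax=2 wire=3
After 8 (craft wire): flax=1 wire=5

Answer: yes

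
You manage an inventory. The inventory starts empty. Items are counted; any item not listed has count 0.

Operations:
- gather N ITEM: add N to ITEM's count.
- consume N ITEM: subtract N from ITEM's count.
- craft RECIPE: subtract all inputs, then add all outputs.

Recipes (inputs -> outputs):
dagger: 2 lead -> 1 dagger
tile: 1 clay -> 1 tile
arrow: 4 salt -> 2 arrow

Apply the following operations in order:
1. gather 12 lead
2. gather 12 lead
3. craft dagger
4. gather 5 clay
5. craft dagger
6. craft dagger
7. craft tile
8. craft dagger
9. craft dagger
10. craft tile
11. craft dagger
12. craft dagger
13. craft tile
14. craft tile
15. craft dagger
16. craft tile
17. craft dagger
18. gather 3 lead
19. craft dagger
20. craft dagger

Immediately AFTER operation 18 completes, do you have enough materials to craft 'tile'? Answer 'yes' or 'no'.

Answer: no

Derivation:
After 1 (gather 12 lead): lead=12
After 2 (gather 12 lead): lead=24
After 3 (craft dagger): dagger=1 lead=22
After 4 (gather 5 clay): clay=5 dagger=1 lead=22
After 5 (craft dagger): clay=5 dagger=2 lead=20
After 6 (craft dagger): clay=5 dagger=3 lead=18
After 7 (craft tile): clay=4 dagger=3 lead=18 tile=1
After 8 (craft dagger): clay=4 dagger=4 lead=16 tile=1
After 9 (craft dagger): clay=4 dagger=5 lead=14 tile=1
After 10 (craft tile): clay=3 dagger=5 lead=14 tile=2
After 11 (craft dagger): clay=3 dagger=6 lead=12 tile=2
After 12 (craft dagger): clay=3 dagger=7 lead=10 tile=2
After 13 (craft tile): clay=2 dagger=7 lead=10 tile=3
After 14 (craft tile): clay=1 dagger=7 lead=10 tile=4
After 15 (craft dagger): clay=1 dagger=8 lead=8 tile=4
After 16 (craft tile): dagger=8 lead=8 tile=5
After 17 (craft dagger): dagger=9 lead=6 tile=5
After 18 (gather 3 lead): dagger=9 lead=9 tile=5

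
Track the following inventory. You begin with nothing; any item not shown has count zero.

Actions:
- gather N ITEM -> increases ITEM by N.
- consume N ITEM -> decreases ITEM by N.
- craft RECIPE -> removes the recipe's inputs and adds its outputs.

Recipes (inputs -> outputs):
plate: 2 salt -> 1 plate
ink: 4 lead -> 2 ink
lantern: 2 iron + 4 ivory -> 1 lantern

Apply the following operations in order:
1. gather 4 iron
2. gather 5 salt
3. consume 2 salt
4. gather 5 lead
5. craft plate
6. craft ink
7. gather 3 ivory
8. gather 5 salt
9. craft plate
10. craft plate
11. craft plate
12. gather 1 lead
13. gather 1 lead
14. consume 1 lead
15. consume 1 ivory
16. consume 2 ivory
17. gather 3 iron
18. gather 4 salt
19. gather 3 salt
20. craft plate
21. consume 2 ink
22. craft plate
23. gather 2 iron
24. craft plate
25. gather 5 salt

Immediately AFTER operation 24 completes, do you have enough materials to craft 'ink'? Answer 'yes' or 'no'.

After 1 (gather 4 iron): iron=4
After 2 (gather 5 salt): iron=4 salt=5
After 3 (consume 2 salt): iron=4 salt=3
After 4 (gather 5 lead): iron=4 lead=5 salt=3
After 5 (craft plate): iron=4 lead=5 plate=1 salt=1
After 6 (craft ink): ink=2 iron=4 lead=1 plate=1 salt=1
After 7 (gather 3 ivory): ink=2 iron=4 ivory=3 lead=1 plate=1 salt=1
After 8 (gather 5 salt): ink=2 iron=4 ivory=3 lead=1 plate=1 salt=6
After 9 (craft plate): ink=2 iron=4 ivory=3 lead=1 plate=2 salt=4
After 10 (craft plate): ink=2 iron=4 ivory=3 lead=1 plate=3 salt=2
After 11 (craft plate): ink=2 iron=4 ivory=3 lead=1 plate=4
After 12 (gather 1 lead): ink=2 iron=4 ivory=3 lead=2 plate=4
After 13 (gather 1 lead): ink=2 iron=4 ivory=3 lead=3 plate=4
After 14 (consume 1 lead): ink=2 iron=4 ivory=3 lead=2 plate=4
After 15 (consume 1 ivory): ink=2 iron=4 ivory=2 lead=2 plate=4
After 16 (consume 2 ivory): ink=2 iron=4 lead=2 plate=4
After 17 (gather 3 iron): ink=2 iron=7 lead=2 plate=4
After 18 (gather 4 salt): ink=2 iron=7 lead=2 plate=4 salt=4
After 19 (gather 3 salt): ink=2 iron=7 lead=2 plate=4 salt=7
After 20 (craft plate): ink=2 iron=7 lead=2 plate=5 salt=5
After 21 (consume 2 ink): iron=7 lead=2 plate=5 salt=5
After 22 (craft plate): iron=7 lead=2 plate=6 salt=3
After 23 (gather 2 iron): iron=9 lead=2 plate=6 salt=3
After 24 (craft plate): iron=9 lead=2 plate=7 salt=1

Answer: no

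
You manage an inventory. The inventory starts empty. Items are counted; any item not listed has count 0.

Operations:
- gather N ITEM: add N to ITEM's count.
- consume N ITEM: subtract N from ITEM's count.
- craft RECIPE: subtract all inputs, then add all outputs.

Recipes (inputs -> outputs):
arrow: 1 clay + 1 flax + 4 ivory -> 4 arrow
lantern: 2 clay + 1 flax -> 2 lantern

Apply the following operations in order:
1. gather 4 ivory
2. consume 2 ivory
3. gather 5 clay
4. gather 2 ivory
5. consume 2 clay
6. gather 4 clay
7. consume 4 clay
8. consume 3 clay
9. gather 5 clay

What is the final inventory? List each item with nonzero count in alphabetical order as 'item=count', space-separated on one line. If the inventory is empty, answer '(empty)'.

After 1 (gather 4 ivory): ivory=4
After 2 (consume 2 ivory): ivory=2
After 3 (gather 5 clay): clay=5 ivory=2
After 4 (gather 2 ivory): clay=5 ivory=4
After 5 (consume 2 clay): clay=3 ivory=4
After 6 (gather 4 clay): clay=7 ivory=4
After 7 (consume 4 clay): clay=3 ivory=4
After 8 (consume 3 clay): ivory=4
After 9 (gather 5 clay): clay=5 ivory=4

Answer: clay=5 ivory=4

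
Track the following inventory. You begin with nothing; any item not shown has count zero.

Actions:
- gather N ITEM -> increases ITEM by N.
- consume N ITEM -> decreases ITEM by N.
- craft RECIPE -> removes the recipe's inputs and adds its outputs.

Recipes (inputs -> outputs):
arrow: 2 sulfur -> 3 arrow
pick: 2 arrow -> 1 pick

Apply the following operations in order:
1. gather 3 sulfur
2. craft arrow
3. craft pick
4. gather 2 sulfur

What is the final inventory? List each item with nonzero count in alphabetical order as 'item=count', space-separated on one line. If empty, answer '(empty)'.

After 1 (gather 3 sulfur): sulfur=3
After 2 (craft arrow): arrow=3 sulfur=1
After 3 (craft pick): arrow=1 pick=1 sulfur=1
After 4 (gather 2 sulfur): arrow=1 pick=1 sulfur=3

Answer: arrow=1 pick=1 sulfur=3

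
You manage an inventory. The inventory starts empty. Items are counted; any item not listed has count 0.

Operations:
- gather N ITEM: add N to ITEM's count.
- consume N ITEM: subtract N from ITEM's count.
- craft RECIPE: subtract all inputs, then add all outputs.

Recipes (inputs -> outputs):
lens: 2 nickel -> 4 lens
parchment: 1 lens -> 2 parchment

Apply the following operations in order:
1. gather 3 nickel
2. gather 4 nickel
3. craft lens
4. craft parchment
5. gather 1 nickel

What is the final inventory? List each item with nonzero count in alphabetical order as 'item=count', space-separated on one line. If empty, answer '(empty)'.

Answer: lens=3 nickel=6 parchment=2

Derivation:
After 1 (gather 3 nickel): nickel=3
After 2 (gather 4 nickel): nickel=7
After 3 (craft lens): lens=4 nickel=5
After 4 (craft parchment): lens=3 nickel=5 parchment=2
After 5 (gather 1 nickel): lens=3 nickel=6 parchment=2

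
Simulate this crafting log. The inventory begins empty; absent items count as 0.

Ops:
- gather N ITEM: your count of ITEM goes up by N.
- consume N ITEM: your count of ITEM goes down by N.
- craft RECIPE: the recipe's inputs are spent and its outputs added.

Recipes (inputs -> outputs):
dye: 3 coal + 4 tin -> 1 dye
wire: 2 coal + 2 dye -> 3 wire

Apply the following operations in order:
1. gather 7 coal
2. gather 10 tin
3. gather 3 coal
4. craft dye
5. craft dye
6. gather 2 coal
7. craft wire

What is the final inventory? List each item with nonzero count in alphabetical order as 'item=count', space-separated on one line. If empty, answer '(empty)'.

Answer: coal=4 tin=2 wire=3

Derivation:
After 1 (gather 7 coal): coal=7
After 2 (gather 10 tin): coal=7 tin=10
After 3 (gather 3 coal): coal=10 tin=10
After 4 (craft dye): coal=7 dye=1 tin=6
After 5 (craft dye): coal=4 dye=2 tin=2
After 6 (gather 2 coal): coal=6 dye=2 tin=2
After 7 (craft wire): coal=4 tin=2 wire=3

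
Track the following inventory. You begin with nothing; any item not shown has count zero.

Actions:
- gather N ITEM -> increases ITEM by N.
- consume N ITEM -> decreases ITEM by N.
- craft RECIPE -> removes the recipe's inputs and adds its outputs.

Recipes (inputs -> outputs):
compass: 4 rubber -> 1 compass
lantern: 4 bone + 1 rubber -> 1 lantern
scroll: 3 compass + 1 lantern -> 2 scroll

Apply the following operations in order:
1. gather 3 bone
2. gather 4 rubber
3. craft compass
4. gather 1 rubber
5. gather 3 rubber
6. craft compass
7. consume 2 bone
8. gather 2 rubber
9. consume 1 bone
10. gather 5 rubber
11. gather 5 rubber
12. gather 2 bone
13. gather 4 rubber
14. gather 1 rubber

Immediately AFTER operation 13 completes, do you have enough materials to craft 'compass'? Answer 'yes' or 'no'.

Answer: yes

Derivation:
After 1 (gather 3 bone): bone=3
After 2 (gather 4 rubber): bone=3 rubber=4
After 3 (craft compass): bone=3 compass=1
After 4 (gather 1 rubber): bone=3 compass=1 rubber=1
After 5 (gather 3 rubber): bone=3 compass=1 rubber=4
After 6 (craft compass): bone=3 compass=2
After 7 (consume 2 bone): bone=1 compass=2
After 8 (gather 2 rubber): bone=1 compass=2 rubber=2
After 9 (consume 1 bone): compass=2 rubber=2
After 10 (gather 5 rubber): compass=2 rubber=7
After 11 (gather 5 rubber): compass=2 rubber=12
After 12 (gather 2 bone): bone=2 compass=2 rubber=12
After 13 (gather 4 rubber): bone=2 compass=2 rubber=16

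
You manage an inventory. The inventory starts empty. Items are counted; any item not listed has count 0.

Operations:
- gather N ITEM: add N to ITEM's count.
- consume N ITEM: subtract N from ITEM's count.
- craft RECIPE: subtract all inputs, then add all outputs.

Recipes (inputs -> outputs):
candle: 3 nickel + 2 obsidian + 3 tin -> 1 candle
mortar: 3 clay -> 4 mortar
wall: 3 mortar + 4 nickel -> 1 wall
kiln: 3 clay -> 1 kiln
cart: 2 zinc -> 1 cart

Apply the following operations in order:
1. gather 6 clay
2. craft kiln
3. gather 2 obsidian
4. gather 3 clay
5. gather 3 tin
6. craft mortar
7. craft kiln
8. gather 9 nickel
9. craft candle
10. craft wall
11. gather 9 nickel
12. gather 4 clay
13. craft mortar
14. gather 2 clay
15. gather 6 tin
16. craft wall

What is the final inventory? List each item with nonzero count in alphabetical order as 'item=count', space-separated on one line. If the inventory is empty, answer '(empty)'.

After 1 (gather 6 clay): clay=6
After 2 (craft kiln): clay=3 kiln=1
After 3 (gather 2 obsidian): clay=3 kiln=1 obsidian=2
After 4 (gather 3 clay): clay=6 kiln=1 obsidian=2
After 5 (gather 3 tin): clay=6 kiln=1 obsidian=2 tin=3
After 6 (craft mortar): clay=3 kiln=1 mortar=4 obsidian=2 tin=3
After 7 (craft kiln): kiln=2 mortar=4 obsidian=2 tin=3
After 8 (gather 9 nickel): kiln=2 mortar=4 nickel=9 obsidian=2 tin=3
After 9 (craft candle): candle=1 kiln=2 mortar=4 nickel=6
After 10 (craft wall): candle=1 kiln=2 mortar=1 nickel=2 wall=1
After 11 (gather 9 nickel): candle=1 kiln=2 mortar=1 nickel=11 wall=1
After 12 (gather 4 clay): candle=1 clay=4 kiln=2 mortar=1 nickel=11 wall=1
After 13 (craft mortar): candle=1 clay=1 kiln=2 mortar=5 nickel=11 wall=1
After 14 (gather 2 clay): candle=1 clay=3 kiln=2 mortar=5 nickel=11 wall=1
After 15 (gather 6 tin): candle=1 clay=3 kiln=2 mortar=5 nickel=11 tin=6 wall=1
After 16 (craft wall): candle=1 clay=3 kiln=2 mortar=2 nickel=7 tin=6 wall=2

Answer: candle=1 clay=3 kiln=2 mortar=2 nickel=7 tin=6 wall=2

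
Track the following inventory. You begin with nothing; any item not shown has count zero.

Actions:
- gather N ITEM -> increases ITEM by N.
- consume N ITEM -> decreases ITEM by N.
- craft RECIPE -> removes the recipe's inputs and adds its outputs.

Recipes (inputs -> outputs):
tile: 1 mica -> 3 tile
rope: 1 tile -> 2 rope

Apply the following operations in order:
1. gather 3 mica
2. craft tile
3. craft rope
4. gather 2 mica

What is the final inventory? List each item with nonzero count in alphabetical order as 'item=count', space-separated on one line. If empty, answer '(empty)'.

Answer: mica=4 rope=2 tile=2

Derivation:
After 1 (gather 3 mica): mica=3
After 2 (craft tile): mica=2 tile=3
After 3 (craft rope): mica=2 rope=2 tile=2
After 4 (gather 2 mica): mica=4 rope=2 tile=2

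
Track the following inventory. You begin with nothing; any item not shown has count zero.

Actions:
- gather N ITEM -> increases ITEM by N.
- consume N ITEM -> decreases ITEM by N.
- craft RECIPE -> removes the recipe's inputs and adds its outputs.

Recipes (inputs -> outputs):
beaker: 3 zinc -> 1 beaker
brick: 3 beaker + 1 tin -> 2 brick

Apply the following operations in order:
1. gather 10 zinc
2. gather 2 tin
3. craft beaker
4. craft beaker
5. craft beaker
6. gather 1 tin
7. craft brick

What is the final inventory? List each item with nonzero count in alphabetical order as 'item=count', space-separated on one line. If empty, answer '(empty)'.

Answer: brick=2 tin=2 zinc=1

Derivation:
After 1 (gather 10 zinc): zinc=10
After 2 (gather 2 tin): tin=2 zinc=10
After 3 (craft beaker): beaker=1 tin=2 zinc=7
After 4 (craft beaker): beaker=2 tin=2 zinc=4
After 5 (craft beaker): beaker=3 tin=2 zinc=1
After 6 (gather 1 tin): beaker=3 tin=3 zinc=1
After 7 (craft brick): brick=2 tin=2 zinc=1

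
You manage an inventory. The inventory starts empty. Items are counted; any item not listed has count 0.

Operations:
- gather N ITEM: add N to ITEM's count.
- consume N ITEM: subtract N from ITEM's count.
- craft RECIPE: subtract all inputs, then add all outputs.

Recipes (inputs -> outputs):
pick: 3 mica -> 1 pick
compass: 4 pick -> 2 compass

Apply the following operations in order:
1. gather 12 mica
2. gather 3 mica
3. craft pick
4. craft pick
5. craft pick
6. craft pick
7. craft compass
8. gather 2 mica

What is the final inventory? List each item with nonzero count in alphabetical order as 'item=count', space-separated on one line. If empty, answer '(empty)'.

Answer: compass=2 mica=5

Derivation:
After 1 (gather 12 mica): mica=12
After 2 (gather 3 mica): mica=15
After 3 (craft pick): mica=12 pick=1
After 4 (craft pick): mica=9 pick=2
After 5 (craft pick): mica=6 pick=3
After 6 (craft pick): mica=3 pick=4
After 7 (craft compass): compass=2 mica=3
After 8 (gather 2 mica): compass=2 mica=5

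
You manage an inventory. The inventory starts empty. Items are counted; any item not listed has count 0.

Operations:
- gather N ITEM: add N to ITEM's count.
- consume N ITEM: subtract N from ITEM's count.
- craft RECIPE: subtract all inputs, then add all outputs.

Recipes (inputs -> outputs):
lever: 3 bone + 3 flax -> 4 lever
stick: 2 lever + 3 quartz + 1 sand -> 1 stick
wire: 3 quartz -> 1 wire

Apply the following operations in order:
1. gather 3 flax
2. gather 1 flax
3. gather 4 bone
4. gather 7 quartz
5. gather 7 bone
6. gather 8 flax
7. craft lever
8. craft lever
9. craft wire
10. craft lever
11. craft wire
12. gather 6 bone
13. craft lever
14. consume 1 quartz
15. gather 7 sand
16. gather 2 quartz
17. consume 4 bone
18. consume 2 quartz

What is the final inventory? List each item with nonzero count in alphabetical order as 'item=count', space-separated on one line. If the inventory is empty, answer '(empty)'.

Answer: bone=1 lever=16 sand=7 wire=2

Derivation:
After 1 (gather 3 flax): flax=3
After 2 (gather 1 flax): flax=4
After 3 (gather 4 bone): bone=4 flax=4
After 4 (gather 7 quartz): bone=4 flax=4 quartz=7
After 5 (gather 7 bone): bone=11 flax=4 quartz=7
After 6 (gather 8 flax): bone=11 flax=12 quartz=7
After 7 (craft lever): bone=8 flax=9 lever=4 quartz=7
After 8 (craft lever): bone=5 flax=6 lever=8 quartz=7
After 9 (craft wire): bone=5 flax=6 lever=8 quartz=4 wire=1
After 10 (craft lever): bone=2 flax=3 lever=12 quartz=4 wire=1
After 11 (craft wire): bone=2 flax=3 lever=12 quartz=1 wire=2
After 12 (gather 6 bone): bone=8 flax=3 lever=12 quartz=1 wire=2
After 13 (craft lever): bone=5 lever=16 quartz=1 wire=2
After 14 (consume 1 quartz): bone=5 lever=16 wire=2
After 15 (gather 7 sand): bone=5 lever=16 sand=7 wire=2
After 16 (gather 2 quartz): bone=5 lever=16 quartz=2 sand=7 wire=2
After 17 (consume 4 bone): bone=1 lever=16 quartz=2 sand=7 wire=2
After 18 (consume 2 quartz): bone=1 lever=16 sand=7 wire=2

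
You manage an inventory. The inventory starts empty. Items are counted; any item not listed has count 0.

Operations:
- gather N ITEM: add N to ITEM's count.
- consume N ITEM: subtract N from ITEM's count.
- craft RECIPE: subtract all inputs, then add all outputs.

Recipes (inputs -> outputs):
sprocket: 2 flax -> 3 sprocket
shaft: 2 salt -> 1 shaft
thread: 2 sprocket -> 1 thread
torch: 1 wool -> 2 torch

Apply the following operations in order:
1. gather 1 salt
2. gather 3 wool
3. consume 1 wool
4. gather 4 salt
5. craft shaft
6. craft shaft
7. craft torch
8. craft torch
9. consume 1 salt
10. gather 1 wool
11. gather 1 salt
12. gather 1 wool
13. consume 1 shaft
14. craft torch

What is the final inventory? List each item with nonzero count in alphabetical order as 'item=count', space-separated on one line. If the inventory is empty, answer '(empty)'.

After 1 (gather 1 salt): salt=1
After 2 (gather 3 wool): salt=1 wool=3
After 3 (consume 1 wool): salt=1 wool=2
After 4 (gather 4 salt): salt=5 wool=2
After 5 (craft shaft): salt=3 shaft=1 wool=2
After 6 (craft shaft): salt=1 shaft=2 wool=2
After 7 (craft torch): salt=1 shaft=2 torch=2 wool=1
After 8 (craft torch): salt=1 shaft=2 torch=4
After 9 (consume 1 salt): shaft=2 torch=4
After 10 (gather 1 wool): shaft=2 torch=4 wool=1
After 11 (gather 1 salt): salt=1 shaft=2 torch=4 wool=1
After 12 (gather 1 wool): salt=1 shaft=2 torch=4 wool=2
After 13 (consume 1 shaft): salt=1 shaft=1 torch=4 wool=2
After 14 (craft torch): salt=1 shaft=1 torch=6 wool=1

Answer: salt=1 shaft=1 torch=6 wool=1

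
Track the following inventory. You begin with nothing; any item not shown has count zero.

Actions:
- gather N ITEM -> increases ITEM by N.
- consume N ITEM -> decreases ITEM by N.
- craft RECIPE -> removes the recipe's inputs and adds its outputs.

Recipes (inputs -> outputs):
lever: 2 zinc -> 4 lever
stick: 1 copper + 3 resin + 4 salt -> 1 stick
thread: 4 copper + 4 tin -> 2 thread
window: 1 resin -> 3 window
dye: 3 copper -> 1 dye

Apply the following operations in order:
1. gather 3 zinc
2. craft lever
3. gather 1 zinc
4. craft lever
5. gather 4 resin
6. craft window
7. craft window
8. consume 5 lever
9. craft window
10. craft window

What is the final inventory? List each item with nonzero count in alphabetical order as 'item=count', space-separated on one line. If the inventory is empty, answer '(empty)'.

Answer: lever=3 window=12

Derivation:
After 1 (gather 3 zinc): zinc=3
After 2 (craft lever): lever=4 zinc=1
After 3 (gather 1 zinc): lever=4 zinc=2
After 4 (craft lever): lever=8
After 5 (gather 4 resin): lever=8 resin=4
After 6 (craft window): lever=8 resin=3 window=3
After 7 (craft window): lever=8 resin=2 window=6
After 8 (consume 5 lever): lever=3 resin=2 window=6
After 9 (craft window): lever=3 resin=1 window=9
After 10 (craft window): lever=3 window=12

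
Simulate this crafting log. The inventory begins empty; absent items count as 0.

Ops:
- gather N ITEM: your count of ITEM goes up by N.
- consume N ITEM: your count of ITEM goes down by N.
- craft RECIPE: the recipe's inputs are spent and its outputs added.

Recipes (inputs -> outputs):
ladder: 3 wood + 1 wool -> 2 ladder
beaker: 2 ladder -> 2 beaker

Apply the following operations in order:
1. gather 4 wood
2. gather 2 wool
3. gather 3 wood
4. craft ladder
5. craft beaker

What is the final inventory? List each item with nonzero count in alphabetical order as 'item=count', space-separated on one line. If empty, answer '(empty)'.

Answer: beaker=2 wood=4 wool=1

Derivation:
After 1 (gather 4 wood): wood=4
After 2 (gather 2 wool): wood=4 wool=2
After 3 (gather 3 wood): wood=7 wool=2
After 4 (craft ladder): ladder=2 wood=4 wool=1
After 5 (craft beaker): beaker=2 wood=4 wool=1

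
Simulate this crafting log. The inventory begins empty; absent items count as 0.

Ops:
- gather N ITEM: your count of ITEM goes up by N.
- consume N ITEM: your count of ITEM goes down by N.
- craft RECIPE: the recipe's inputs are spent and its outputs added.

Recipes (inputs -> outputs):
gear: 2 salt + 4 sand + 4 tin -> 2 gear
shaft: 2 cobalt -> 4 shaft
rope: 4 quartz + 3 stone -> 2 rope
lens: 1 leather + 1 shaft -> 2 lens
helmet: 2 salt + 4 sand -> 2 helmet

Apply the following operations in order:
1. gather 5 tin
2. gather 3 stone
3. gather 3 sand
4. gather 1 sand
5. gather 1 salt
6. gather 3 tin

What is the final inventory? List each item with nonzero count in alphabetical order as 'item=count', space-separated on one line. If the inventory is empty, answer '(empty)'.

Answer: salt=1 sand=4 stone=3 tin=8

Derivation:
After 1 (gather 5 tin): tin=5
After 2 (gather 3 stone): stone=3 tin=5
After 3 (gather 3 sand): sand=3 stone=3 tin=5
After 4 (gather 1 sand): sand=4 stone=3 tin=5
After 5 (gather 1 salt): salt=1 sand=4 stone=3 tin=5
After 6 (gather 3 tin): salt=1 sand=4 stone=3 tin=8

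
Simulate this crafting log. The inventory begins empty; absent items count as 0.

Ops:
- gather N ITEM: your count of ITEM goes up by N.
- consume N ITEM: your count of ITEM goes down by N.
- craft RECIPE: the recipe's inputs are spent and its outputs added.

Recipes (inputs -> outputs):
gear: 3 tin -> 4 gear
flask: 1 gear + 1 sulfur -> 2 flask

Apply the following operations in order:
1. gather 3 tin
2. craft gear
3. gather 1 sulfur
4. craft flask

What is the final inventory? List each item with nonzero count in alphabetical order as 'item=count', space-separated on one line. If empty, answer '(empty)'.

Answer: flask=2 gear=3

Derivation:
After 1 (gather 3 tin): tin=3
After 2 (craft gear): gear=4
After 3 (gather 1 sulfur): gear=4 sulfur=1
After 4 (craft flask): flask=2 gear=3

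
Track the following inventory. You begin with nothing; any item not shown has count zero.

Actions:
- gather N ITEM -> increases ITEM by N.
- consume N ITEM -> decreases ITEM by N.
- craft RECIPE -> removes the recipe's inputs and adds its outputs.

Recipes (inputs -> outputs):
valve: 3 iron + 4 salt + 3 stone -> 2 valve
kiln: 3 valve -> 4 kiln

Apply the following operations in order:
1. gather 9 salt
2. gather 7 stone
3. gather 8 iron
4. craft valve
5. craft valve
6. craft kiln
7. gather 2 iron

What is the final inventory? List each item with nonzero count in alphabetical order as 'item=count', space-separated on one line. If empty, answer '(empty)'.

After 1 (gather 9 salt): salt=9
After 2 (gather 7 stone): salt=9 stone=7
After 3 (gather 8 iron): iron=8 salt=9 stone=7
After 4 (craft valve): iron=5 salt=5 stone=4 valve=2
After 5 (craft valve): iron=2 salt=1 stone=1 valve=4
After 6 (craft kiln): iron=2 kiln=4 salt=1 stone=1 valve=1
After 7 (gather 2 iron): iron=4 kiln=4 salt=1 stone=1 valve=1

Answer: iron=4 kiln=4 salt=1 stone=1 valve=1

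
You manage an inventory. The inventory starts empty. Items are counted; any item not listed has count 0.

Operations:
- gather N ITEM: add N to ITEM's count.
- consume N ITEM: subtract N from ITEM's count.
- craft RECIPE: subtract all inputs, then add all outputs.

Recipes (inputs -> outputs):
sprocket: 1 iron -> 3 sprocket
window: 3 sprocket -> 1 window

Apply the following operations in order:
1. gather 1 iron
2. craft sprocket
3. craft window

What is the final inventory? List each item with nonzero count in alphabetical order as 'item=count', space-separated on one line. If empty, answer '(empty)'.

After 1 (gather 1 iron): iron=1
After 2 (craft sprocket): sprocket=3
After 3 (craft window): window=1

Answer: window=1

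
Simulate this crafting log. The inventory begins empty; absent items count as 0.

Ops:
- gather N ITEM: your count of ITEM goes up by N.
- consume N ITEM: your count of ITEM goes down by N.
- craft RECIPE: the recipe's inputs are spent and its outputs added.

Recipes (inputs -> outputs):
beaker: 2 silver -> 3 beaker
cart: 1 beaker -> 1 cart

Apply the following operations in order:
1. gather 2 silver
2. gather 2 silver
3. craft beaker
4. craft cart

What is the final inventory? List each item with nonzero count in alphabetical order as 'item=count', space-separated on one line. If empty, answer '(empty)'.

Answer: beaker=2 cart=1 silver=2

Derivation:
After 1 (gather 2 silver): silver=2
After 2 (gather 2 silver): silver=4
After 3 (craft beaker): beaker=3 silver=2
After 4 (craft cart): beaker=2 cart=1 silver=2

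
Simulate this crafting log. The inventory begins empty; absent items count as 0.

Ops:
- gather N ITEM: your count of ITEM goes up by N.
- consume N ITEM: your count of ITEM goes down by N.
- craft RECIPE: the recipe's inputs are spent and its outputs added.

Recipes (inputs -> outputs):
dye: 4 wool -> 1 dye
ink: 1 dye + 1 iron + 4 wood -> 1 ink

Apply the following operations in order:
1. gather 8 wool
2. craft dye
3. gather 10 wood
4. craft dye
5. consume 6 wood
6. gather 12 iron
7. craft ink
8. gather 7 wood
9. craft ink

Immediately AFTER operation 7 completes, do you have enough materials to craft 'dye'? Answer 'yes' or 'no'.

Answer: no

Derivation:
After 1 (gather 8 wool): wool=8
After 2 (craft dye): dye=1 wool=4
After 3 (gather 10 wood): dye=1 wood=10 wool=4
After 4 (craft dye): dye=2 wood=10
After 5 (consume 6 wood): dye=2 wood=4
After 6 (gather 12 iron): dye=2 iron=12 wood=4
After 7 (craft ink): dye=1 ink=1 iron=11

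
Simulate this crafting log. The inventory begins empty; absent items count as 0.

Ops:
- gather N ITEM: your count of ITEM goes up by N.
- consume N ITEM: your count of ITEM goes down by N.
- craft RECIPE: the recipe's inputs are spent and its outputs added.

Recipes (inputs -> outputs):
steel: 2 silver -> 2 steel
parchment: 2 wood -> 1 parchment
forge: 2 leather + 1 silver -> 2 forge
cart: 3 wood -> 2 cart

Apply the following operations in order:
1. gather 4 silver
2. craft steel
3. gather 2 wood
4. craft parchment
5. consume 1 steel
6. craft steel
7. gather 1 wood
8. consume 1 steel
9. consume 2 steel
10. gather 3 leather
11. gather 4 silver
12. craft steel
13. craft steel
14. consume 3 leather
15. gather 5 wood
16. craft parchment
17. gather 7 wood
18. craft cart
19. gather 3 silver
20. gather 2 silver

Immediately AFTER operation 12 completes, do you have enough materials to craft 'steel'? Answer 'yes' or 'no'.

After 1 (gather 4 silver): silver=4
After 2 (craft steel): silver=2 steel=2
After 3 (gather 2 wood): silver=2 steel=2 wood=2
After 4 (craft parchment): parchment=1 silver=2 steel=2
After 5 (consume 1 steel): parchment=1 silver=2 steel=1
After 6 (craft steel): parchment=1 steel=3
After 7 (gather 1 wood): parchment=1 steel=3 wood=1
After 8 (consume 1 steel): parchment=1 steel=2 wood=1
After 9 (consume 2 steel): parchment=1 wood=1
After 10 (gather 3 leather): leather=3 parchment=1 wood=1
After 11 (gather 4 silver): leather=3 parchment=1 silver=4 wood=1
After 12 (craft steel): leather=3 parchment=1 silver=2 steel=2 wood=1

Answer: yes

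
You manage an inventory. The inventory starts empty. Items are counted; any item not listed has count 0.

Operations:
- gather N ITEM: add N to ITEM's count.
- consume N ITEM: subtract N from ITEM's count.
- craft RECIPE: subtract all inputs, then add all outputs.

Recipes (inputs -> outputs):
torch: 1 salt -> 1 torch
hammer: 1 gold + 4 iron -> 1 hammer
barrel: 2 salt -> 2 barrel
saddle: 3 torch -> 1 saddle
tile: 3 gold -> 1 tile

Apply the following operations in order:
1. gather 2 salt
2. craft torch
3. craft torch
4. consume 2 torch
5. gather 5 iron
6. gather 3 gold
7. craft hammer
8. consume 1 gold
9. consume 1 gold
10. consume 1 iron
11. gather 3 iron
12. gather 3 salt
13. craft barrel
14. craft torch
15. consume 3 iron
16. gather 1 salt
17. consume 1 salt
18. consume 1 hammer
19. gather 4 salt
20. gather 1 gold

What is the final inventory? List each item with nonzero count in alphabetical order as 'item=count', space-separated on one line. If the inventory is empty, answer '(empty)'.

After 1 (gather 2 salt): salt=2
After 2 (craft torch): salt=1 torch=1
After 3 (craft torch): torch=2
After 4 (consume 2 torch): (empty)
After 5 (gather 5 iron): iron=5
After 6 (gather 3 gold): gold=3 iron=5
After 7 (craft hammer): gold=2 hammer=1 iron=1
After 8 (consume 1 gold): gold=1 hammer=1 iron=1
After 9 (consume 1 gold): hammer=1 iron=1
After 10 (consume 1 iron): hammer=1
After 11 (gather 3 iron): hammer=1 iron=3
After 12 (gather 3 salt): hammer=1 iron=3 salt=3
After 13 (craft barrel): barrel=2 hammer=1 iron=3 salt=1
After 14 (craft torch): barrel=2 hammer=1 iron=3 torch=1
After 15 (consume 3 iron): barrel=2 hammer=1 torch=1
After 16 (gather 1 salt): barrel=2 hammer=1 salt=1 torch=1
After 17 (consume 1 salt): barrel=2 hammer=1 torch=1
After 18 (consume 1 hammer): barrel=2 torch=1
After 19 (gather 4 salt): barrel=2 salt=4 torch=1
After 20 (gather 1 gold): barrel=2 gold=1 salt=4 torch=1

Answer: barrel=2 gold=1 salt=4 torch=1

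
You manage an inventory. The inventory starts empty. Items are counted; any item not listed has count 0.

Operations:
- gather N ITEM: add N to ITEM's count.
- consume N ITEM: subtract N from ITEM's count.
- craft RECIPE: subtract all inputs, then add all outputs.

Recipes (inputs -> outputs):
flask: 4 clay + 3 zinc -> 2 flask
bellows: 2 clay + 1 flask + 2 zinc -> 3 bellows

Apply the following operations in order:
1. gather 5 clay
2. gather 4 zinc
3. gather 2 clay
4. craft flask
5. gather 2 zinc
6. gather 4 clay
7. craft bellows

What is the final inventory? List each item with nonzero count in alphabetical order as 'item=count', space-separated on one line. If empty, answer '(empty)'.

Answer: bellows=3 clay=5 flask=1 zinc=1

Derivation:
After 1 (gather 5 clay): clay=5
After 2 (gather 4 zinc): clay=5 zinc=4
After 3 (gather 2 clay): clay=7 zinc=4
After 4 (craft flask): clay=3 flask=2 zinc=1
After 5 (gather 2 zinc): clay=3 flask=2 zinc=3
After 6 (gather 4 clay): clay=7 flask=2 zinc=3
After 7 (craft bellows): bellows=3 clay=5 flask=1 zinc=1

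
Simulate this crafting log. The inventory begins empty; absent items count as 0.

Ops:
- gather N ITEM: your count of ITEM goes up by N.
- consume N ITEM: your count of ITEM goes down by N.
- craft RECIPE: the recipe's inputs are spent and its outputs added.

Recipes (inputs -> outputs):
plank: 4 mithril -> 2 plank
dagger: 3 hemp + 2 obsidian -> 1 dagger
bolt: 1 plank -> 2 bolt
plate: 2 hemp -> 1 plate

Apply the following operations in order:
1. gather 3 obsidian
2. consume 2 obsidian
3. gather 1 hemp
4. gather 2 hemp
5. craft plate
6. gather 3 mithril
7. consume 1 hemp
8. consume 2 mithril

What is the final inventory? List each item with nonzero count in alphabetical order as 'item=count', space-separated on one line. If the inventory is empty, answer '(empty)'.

After 1 (gather 3 obsidian): obsidian=3
After 2 (consume 2 obsidian): obsidian=1
After 3 (gather 1 hemp): hemp=1 obsidian=1
After 4 (gather 2 hemp): hemp=3 obsidian=1
After 5 (craft plate): hemp=1 obsidian=1 plate=1
After 6 (gather 3 mithril): hemp=1 mithril=3 obsidian=1 plate=1
After 7 (consume 1 hemp): mithril=3 obsidian=1 plate=1
After 8 (consume 2 mithril): mithril=1 obsidian=1 plate=1

Answer: mithril=1 obsidian=1 plate=1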